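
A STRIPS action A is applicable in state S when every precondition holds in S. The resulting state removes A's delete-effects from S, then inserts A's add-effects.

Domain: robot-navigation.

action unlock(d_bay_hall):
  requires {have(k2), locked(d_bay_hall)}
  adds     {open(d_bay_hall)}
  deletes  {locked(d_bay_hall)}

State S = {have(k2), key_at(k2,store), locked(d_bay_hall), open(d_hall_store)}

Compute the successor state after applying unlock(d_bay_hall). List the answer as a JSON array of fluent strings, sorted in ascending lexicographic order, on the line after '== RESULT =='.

Progress:
  pre ⊆ S: {have(k2), locked(d_bay_hall)} ⊆ S  — applicable
  S \ del = {have(k2), key_at(k2,store), open(d_hall_store)}
  ∪ add   = {have(k2), key_at(k2,store), open(d_bay_hall), open(d_hall_store)}

== RESULT ==
["have(k2)", "key_at(k2,store)", "open(d_bay_hall)", "open(d_hall_store)"]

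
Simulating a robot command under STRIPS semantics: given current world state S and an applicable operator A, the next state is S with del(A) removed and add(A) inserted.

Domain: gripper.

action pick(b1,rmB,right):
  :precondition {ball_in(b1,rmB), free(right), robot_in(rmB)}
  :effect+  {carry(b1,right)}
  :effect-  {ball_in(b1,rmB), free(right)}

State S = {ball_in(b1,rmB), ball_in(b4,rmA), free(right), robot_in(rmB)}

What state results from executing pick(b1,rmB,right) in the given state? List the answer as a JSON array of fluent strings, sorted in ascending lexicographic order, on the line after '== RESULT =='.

Compute (S \ del) ∪ add:
  pre ⊆ S: {ball_in(b1,rmB), free(right), robot_in(rmB)} ⊆ S  — applicable
  S \ del = {ball_in(b4,rmA), robot_in(rmB)}
  ∪ add   = {ball_in(b4,rmA), carry(b1,right), robot_in(rmB)}

== RESULT ==
["ball_in(b4,rmA)", "carry(b1,right)", "robot_in(rmB)"]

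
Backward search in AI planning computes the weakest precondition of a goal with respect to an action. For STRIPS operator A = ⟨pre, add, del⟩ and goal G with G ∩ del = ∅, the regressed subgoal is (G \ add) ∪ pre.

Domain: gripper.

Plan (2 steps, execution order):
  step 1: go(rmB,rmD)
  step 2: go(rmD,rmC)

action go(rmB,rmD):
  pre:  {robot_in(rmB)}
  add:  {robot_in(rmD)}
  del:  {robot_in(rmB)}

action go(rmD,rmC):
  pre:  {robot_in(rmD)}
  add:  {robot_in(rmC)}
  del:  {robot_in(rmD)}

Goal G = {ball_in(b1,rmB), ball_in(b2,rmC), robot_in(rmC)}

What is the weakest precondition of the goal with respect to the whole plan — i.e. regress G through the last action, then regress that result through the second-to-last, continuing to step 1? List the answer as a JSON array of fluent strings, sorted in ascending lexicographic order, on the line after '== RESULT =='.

Regress step by step:
  through step 2 (go(rmD,rmC)): drop {robot_in(rmC)}, keep {ball_in(b1,rmB), ball_in(b2,rmC)}, require {robot_in(rmD)}
    → {ball_in(b1,rmB), ball_in(b2,rmC), robot_in(rmD)}
  through step 1 (go(rmB,rmD)): drop {robot_in(rmD)}, keep {ball_in(b1,rmB), ball_in(b2,rmC)}, require {robot_in(rmB)}
    → {ball_in(b1,rmB), ball_in(b2,rmC), robot_in(rmB)}

== RESULT ==
["ball_in(b1,rmB)", "ball_in(b2,rmC)", "robot_in(rmB)"]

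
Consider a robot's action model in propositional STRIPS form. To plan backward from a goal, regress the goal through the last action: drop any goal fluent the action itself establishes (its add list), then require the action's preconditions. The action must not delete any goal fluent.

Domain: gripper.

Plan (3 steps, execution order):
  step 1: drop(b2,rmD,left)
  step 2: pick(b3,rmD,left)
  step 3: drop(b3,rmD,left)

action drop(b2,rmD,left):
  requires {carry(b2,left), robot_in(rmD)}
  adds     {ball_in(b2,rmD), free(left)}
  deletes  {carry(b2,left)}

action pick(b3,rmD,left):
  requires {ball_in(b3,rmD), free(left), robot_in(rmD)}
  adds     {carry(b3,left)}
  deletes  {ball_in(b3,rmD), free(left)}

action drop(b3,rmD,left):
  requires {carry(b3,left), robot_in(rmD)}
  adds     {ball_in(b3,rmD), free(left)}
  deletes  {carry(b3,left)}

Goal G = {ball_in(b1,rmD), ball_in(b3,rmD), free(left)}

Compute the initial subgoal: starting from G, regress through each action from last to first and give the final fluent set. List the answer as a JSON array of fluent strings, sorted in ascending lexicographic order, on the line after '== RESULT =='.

Work backward from the goal:
  through step 3 (drop(b3,rmD,left)): drop {ball_in(b3,rmD), free(left)}, keep {ball_in(b1,rmD)}, require {carry(b3,left), robot_in(rmD)}
    → {ball_in(b1,rmD), carry(b3,left), robot_in(rmD)}
  through step 2 (pick(b3,rmD,left)): drop {carry(b3,left)}, keep {ball_in(b1,rmD), robot_in(rmD)}, require {ball_in(b3,rmD), free(left), robot_in(rmD)}
    → {ball_in(b1,rmD), ball_in(b3,rmD), free(left), robot_in(rmD)}
  through step 1 (drop(b2,rmD,left)): drop {free(left)}, keep {ball_in(b1,rmD), ball_in(b3,rmD), robot_in(rmD)}, require {carry(b2,left), robot_in(rmD)}
    → {ball_in(b1,rmD), ball_in(b3,rmD), carry(b2,left), robot_in(rmD)}

== RESULT ==
["ball_in(b1,rmD)", "ball_in(b3,rmD)", "carry(b2,left)", "robot_in(rmD)"]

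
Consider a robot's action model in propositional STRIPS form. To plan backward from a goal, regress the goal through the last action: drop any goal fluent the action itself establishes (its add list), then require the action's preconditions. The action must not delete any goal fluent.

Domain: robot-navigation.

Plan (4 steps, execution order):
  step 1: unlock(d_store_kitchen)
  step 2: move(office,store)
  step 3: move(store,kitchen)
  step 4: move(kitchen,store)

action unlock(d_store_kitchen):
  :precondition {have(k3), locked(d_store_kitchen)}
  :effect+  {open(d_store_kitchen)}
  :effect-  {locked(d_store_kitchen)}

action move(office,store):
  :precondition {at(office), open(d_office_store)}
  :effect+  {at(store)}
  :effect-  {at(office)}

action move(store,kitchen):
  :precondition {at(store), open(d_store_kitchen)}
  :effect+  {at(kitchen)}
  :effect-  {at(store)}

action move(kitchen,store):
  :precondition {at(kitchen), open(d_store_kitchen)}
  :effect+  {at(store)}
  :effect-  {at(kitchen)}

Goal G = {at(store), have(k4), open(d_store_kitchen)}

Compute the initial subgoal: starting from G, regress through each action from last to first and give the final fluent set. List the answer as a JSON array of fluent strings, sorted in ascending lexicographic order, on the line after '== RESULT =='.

Regress step by step:
  through step 4 (move(kitchen,store)): drop {at(store)}, keep {have(k4), open(d_store_kitchen)}, require {at(kitchen), open(d_store_kitchen)}
    → {at(kitchen), have(k4), open(d_store_kitchen)}
  through step 3 (move(store,kitchen)): drop {at(kitchen)}, keep {have(k4), open(d_store_kitchen)}, require {at(store), open(d_store_kitchen)}
    → {at(store), have(k4), open(d_store_kitchen)}
  through step 2 (move(office,store)): drop {at(store)}, keep {have(k4), open(d_store_kitchen)}, require {at(office), open(d_office_store)}
    → {at(office), have(k4), open(d_office_store), open(d_store_kitchen)}
  through step 1 (unlock(d_store_kitchen)): drop {open(d_store_kitchen)}, keep {at(office), have(k4), open(d_office_store)}, require {have(k3), locked(d_store_kitchen)}
    → {at(office), have(k3), have(k4), locked(d_store_kitchen), open(d_office_store)}

== RESULT ==
["at(office)", "have(k3)", "have(k4)", "locked(d_store_kitchen)", "open(d_office_store)"]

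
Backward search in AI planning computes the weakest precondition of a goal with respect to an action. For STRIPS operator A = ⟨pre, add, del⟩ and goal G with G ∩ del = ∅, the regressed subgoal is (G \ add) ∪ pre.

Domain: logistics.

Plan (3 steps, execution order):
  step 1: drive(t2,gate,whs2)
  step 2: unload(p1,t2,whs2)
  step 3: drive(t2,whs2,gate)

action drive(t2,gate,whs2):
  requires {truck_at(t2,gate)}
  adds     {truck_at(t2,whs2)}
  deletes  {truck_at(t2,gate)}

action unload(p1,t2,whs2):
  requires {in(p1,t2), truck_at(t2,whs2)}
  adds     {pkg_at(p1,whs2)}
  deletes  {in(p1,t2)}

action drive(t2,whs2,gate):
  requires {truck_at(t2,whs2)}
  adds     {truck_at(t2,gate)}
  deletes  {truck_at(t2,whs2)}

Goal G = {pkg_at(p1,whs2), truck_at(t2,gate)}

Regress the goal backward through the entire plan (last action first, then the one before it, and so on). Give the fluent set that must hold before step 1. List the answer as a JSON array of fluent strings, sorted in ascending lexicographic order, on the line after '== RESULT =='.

Work backward from the goal:
  through step 3 (drive(t2,whs2,gate)): drop {truck_at(t2,gate)}, keep {pkg_at(p1,whs2)}, require {truck_at(t2,whs2)}
    → {pkg_at(p1,whs2), truck_at(t2,whs2)}
  through step 2 (unload(p1,t2,whs2)): drop {pkg_at(p1,whs2)}, keep {truck_at(t2,whs2)}, require {in(p1,t2), truck_at(t2,whs2)}
    → {in(p1,t2), truck_at(t2,whs2)}
  through step 1 (drive(t2,gate,whs2)): drop {truck_at(t2,whs2)}, keep {in(p1,t2)}, require {truck_at(t2,gate)}
    → {in(p1,t2), truck_at(t2,gate)}

== RESULT ==
["in(p1,t2)", "truck_at(t2,gate)"]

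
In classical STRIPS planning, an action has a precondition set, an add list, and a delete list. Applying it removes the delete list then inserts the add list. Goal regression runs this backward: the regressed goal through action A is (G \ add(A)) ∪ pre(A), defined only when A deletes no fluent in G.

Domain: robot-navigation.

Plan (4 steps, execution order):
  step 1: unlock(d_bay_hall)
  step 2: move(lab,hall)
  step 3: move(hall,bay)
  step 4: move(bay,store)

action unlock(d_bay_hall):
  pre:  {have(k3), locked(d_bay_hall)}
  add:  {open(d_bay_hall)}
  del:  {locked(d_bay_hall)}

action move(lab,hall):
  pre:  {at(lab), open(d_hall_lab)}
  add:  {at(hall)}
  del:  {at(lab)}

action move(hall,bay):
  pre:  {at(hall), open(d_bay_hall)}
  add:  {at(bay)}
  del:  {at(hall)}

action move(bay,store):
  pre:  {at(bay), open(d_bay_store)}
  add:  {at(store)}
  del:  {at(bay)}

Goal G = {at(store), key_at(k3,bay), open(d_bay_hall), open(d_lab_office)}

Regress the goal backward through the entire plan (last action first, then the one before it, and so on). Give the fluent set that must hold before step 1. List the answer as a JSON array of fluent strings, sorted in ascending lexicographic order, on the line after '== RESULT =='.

Regress step by step:
  through step 4 (move(bay,store)): drop {at(store)}, keep {key_at(k3,bay), open(d_bay_hall), open(d_lab_office)}, require {at(bay), open(d_bay_store)}
    → {at(bay), key_at(k3,bay), open(d_bay_hall), open(d_bay_store), open(d_lab_office)}
  through step 3 (move(hall,bay)): drop {at(bay)}, keep {key_at(k3,bay), open(d_bay_hall), open(d_bay_store), open(d_lab_office)}, require {at(hall), open(d_bay_hall)}
    → {at(hall), key_at(k3,bay), open(d_bay_hall), open(d_bay_store), open(d_lab_office)}
  through step 2 (move(lab,hall)): drop {at(hall)}, keep {key_at(k3,bay), open(d_bay_hall), open(d_bay_store), open(d_lab_office)}, require {at(lab), open(d_hall_lab)}
    → {at(lab), key_at(k3,bay), open(d_bay_hall), open(d_bay_store), open(d_hall_lab), open(d_lab_office)}
  through step 1 (unlock(d_bay_hall)): drop {open(d_bay_hall)}, keep {at(lab), key_at(k3,bay), open(d_bay_store), open(d_hall_lab), open(d_lab_office)}, require {have(k3), locked(d_bay_hall)}
    → {at(lab), have(k3), key_at(k3,bay), locked(d_bay_hall), open(d_bay_store), open(d_hall_lab), open(d_lab_office)}

== RESULT ==
["at(lab)", "have(k3)", "key_at(k3,bay)", "locked(d_bay_hall)", "open(d_bay_store)", "open(d_hall_lab)", "open(d_lab_office)"]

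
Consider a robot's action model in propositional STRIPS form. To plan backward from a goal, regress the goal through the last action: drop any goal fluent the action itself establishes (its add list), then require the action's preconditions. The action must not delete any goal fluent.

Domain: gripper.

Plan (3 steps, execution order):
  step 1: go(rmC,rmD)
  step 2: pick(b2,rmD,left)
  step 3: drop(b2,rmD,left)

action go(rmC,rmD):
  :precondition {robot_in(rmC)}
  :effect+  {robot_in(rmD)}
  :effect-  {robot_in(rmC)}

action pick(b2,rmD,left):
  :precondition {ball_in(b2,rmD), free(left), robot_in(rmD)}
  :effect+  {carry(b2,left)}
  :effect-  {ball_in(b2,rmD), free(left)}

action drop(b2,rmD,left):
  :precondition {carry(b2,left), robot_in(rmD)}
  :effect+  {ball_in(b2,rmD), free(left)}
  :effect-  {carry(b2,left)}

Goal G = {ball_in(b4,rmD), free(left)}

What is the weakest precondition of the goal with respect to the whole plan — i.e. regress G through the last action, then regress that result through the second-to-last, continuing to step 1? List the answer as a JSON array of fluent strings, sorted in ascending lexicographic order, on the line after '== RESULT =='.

Work backward from the goal:
  through step 3 (drop(b2,rmD,left)): drop {free(left)}, keep {ball_in(b4,rmD)}, require {carry(b2,left), robot_in(rmD)}
    → {ball_in(b4,rmD), carry(b2,left), robot_in(rmD)}
  through step 2 (pick(b2,rmD,left)): drop {carry(b2,left)}, keep {ball_in(b4,rmD), robot_in(rmD)}, require {ball_in(b2,rmD), free(left), robot_in(rmD)}
    → {ball_in(b2,rmD), ball_in(b4,rmD), free(left), robot_in(rmD)}
  through step 1 (go(rmC,rmD)): drop {robot_in(rmD)}, keep {ball_in(b2,rmD), ball_in(b4,rmD), free(left)}, require {robot_in(rmC)}
    → {ball_in(b2,rmD), ball_in(b4,rmD), free(left), robot_in(rmC)}

== RESULT ==
["ball_in(b2,rmD)", "ball_in(b4,rmD)", "free(left)", "robot_in(rmC)"]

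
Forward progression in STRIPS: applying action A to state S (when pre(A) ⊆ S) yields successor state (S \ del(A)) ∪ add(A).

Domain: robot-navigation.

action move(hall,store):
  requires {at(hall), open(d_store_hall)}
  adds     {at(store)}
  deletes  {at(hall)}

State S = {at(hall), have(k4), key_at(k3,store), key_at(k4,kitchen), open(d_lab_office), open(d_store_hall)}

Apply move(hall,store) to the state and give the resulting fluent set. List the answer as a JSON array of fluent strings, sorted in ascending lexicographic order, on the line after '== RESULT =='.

Compute (S \ del) ∪ add:
  pre ⊆ S: {at(hall), open(d_store_hall)} ⊆ S  — applicable
  S \ del = {have(k4), key_at(k3,store), key_at(k4,kitchen), open(d_lab_office), open(d_store_hall)}
  ∪ add   = {at(store), have(k4), key_at(k3,store), key_at(k4,kitchen), open(d_lab_office), open(d_store_hall)}

== RESULT ==
["at(store)", "have(k4)", "key_at(k3,store)", "key_at(k4,kitchen)", "open(d_lab_office)", "open(d_store_hall)"]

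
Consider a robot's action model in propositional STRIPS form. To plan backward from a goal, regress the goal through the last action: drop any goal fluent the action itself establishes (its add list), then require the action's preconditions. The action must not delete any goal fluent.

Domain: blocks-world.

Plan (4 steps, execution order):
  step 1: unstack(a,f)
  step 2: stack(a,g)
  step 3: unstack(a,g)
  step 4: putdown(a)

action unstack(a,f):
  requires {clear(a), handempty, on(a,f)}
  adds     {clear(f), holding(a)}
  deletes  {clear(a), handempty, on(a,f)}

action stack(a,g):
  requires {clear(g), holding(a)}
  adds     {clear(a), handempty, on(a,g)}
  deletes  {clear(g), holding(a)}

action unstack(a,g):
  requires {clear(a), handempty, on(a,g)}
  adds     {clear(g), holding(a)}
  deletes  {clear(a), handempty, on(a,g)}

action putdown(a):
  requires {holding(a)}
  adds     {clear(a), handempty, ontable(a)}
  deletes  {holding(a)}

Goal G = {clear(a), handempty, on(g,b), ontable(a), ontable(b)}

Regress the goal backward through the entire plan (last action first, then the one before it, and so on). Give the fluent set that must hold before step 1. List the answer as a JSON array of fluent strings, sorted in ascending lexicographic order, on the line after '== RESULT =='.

Work backward from the goal:
  through step 4 (putdown(a)): drop {clear(a), handempty, ontable(a)}, keep {on(g,b), ontable(b)}, require {holding(a)}
    → {holding(a), on(g,b), ontable(b)}
  through step 3 (unstack(a,g)): drop {holding(a)}, keep {on(g,b), ontable(b)}, require {clear(a), handempty, on(a,g)}
    → {clear(a), handempty, on(a,g), on(g,b), ontable(b)}
  through step 2 (stack(a,g)): drop {clear(a), handempty, on(a,g)}, keep {on(g,b), ontable(b)}, require {clear(g), holding(a)}
    → {clear(g), holding(a), on(g,b), ontable(b)}
  through step 1 (unstack(a,f)): drop {holding(a)}, keep {clear(g), on(g,b), ontable(b)}, require {clear(a), handempty, on(a,f)}
    → {clear(a), clear(g), handempty, on(a,f), on(g,b), ontable(b)}

== RESULT ==
["clear(a)", "clear(g)", "handempty", "on(a,f)", "on(g,b)", "ontable(b)"]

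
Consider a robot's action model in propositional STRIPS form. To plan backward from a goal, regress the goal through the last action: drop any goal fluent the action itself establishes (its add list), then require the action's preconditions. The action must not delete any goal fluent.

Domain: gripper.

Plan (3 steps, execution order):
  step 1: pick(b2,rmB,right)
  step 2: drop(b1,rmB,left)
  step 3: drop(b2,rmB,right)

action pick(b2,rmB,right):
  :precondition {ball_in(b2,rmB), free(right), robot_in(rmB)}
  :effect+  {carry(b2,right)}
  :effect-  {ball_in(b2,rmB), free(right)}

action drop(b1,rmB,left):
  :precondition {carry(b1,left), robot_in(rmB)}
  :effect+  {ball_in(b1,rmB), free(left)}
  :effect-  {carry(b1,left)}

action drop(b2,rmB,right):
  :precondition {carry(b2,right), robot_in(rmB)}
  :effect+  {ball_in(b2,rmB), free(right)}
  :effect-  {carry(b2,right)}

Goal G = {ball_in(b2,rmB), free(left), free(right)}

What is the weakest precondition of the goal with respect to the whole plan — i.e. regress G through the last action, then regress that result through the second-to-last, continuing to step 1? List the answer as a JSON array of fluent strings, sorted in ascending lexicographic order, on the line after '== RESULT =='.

Work backward from the goal:
  through step 3 (drop(b2,rmB,right)): drop {ball_in(b2,rmB), free(right)}, keep {free(left)}, require {carry(b2,right), robot_in(rmB)}
    → {carry(b2,right), free(left), robot_in(rmB)}
  through step 2 (drop(b1,rmB,left)): drop {free(left)}, keep {carry(b2,right), robot_in(rmB)}, require {carry(b1,left), robot_in(rmB)}
    → {carry(b1,left), carry(b2,right), robot_in(rmB)}
  through step 1 (pick(b2,rmB,right)): drop {carry(b2,right)}, keep {carry(b1,left), robot_in(rmB)}, require {ball_in(b2,rmB), free(right), robot_in(rmB)}
    → {ball_in(b2,rmB), carry(b1,left), free(right), robot_in(rmB)}

== RESULT ==
["ball_in(b2,rmB)", "carry(b1,left)", "free(right)", "robot_in(rmB)"]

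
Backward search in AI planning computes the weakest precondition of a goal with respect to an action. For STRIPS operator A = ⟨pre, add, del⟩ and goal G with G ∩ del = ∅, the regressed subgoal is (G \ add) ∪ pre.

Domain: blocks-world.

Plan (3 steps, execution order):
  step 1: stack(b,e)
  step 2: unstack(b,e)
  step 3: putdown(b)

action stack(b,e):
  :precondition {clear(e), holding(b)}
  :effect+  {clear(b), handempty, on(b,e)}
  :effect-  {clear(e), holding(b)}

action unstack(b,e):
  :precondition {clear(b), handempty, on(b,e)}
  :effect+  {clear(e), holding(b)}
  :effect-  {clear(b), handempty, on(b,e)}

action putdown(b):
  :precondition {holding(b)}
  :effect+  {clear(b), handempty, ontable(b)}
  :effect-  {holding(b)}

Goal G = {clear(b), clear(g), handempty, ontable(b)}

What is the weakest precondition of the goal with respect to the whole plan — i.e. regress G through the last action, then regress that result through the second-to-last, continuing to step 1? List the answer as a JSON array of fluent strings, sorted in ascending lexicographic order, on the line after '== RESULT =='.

Work backward from the goal:
  through step 3 (putdown(b)): drop {clear(b), handempty, ontable(b)}, keep {clear(g)}, require {holding(b)}
    → {clear(g), holding(b)}
  through step 2 (unstack(b,e)): drop {holding(b)}, keep {clear(g)}, require {clear(b), handempty, on(b,e)}
    → {clear(b), clear(g), handempty, on(b,e)}
  through step 1 (stack(b,e)): drop {clear(b), handempty, on(b,e)}, keep {clear(g)}, require {clear(e), holding(b)}
    → {clear(e), clear(g), holding(b)}

== RESULT ==
["clear(e)", "clear(g)", "holding(b)"]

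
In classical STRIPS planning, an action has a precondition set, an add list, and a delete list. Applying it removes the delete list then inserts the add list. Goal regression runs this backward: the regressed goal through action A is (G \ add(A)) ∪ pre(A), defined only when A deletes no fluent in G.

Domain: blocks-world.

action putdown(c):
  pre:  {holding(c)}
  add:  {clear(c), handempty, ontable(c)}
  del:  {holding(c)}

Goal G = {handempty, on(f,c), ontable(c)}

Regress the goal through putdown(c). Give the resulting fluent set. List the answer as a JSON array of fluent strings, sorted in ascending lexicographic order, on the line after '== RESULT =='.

Compute (G \ add) ∪ pre:
  G ∩ del = {}  (empty — regression defined)
  G \ add = {handempty, on(f,c), ontable(c)} \ {clear(c), handempty, ontable(c)} = {on(f,c)}
  ∪ pre   = {on(f,c)} ∪ {holding(c)}
          = {holding(c), on(f,c)}

== RESULT ==
["holding(c)", "on(f,c)"]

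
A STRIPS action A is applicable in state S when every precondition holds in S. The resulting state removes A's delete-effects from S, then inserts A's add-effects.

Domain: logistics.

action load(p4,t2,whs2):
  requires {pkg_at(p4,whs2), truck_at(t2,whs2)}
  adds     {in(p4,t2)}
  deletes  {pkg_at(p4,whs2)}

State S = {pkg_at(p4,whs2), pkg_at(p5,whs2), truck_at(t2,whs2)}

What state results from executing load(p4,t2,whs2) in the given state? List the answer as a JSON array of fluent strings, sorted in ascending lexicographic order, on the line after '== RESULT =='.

Progress:
  pre ⊆ S: {pkg_at(p4,whs2), truck_at(t2,whs2)} ⊆ S  — applicable
  S \ del = {pkg_at(p5,whs2), truck_at(t2,whs2)}
  ∪ add   = {in(p4,t2), pkg_at(p5,whs2), truck_at(t2,whs2)}

== RESULT ==
["in(p4,t2)", "pkg_at(p5,whs2)", "truck_at(t2,whs2)"]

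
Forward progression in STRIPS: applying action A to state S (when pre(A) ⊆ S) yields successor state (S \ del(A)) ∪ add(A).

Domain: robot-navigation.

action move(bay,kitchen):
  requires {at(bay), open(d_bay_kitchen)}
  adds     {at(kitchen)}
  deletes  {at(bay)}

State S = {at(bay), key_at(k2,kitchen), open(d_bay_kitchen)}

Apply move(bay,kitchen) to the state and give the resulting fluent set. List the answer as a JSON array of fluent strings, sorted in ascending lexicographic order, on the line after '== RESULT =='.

Compute (S \ del) ∪ add:
  pre ⊆ S: {at(bay), open(d_bay_kitchen)} ⊆ S  — applicable
  S \ del = {key_at(k2,kitchen), open(d_bay_kitchen)}
  ∪ add   = {at(kitchen), key_at(k2,kitchen), open(d_bay_kitchen)}

== RESULT ==
["at(kitchen)", "key_at(k2,kitchen)", "open(d_bay_kitchen)"]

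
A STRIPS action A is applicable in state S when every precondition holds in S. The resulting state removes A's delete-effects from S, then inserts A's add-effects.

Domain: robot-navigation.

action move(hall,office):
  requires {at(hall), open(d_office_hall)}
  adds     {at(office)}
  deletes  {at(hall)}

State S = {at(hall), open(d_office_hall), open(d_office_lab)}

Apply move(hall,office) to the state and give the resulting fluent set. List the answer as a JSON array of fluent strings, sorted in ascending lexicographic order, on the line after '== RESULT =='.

Progress:
  pre ⊆ S: {at(hall), open(d_office_hall)} ⊆ S  — applicable
  S \ del = {open(d_office_hall), open(d_office_lab)}
  ∪ add   = {at(office), open(d_office_hall), open(d_office_lab)}

== RESULT ==
["at(office)", "open(d_office_hall)", "open(d_office_lab)"]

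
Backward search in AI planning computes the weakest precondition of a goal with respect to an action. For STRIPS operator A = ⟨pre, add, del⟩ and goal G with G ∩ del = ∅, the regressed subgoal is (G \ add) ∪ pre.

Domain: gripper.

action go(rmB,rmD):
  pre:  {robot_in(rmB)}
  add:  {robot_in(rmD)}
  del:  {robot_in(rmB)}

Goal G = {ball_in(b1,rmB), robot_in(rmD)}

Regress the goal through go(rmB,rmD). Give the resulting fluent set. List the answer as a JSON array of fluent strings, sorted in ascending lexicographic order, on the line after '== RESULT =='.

Compute (G \ add) ∪ pre:
  G ∩ del = {}  (empty — regression defined)
  G \ add = {ball_in(b1,rmB), robot_in(rmD)} \ {robot_in(rmD)} = {ball_in(b1,rmB)}
  ∪ pre   = {ball_in(b1,rmB)} ∪ {robot_in(rmB)}
          = {ball_in(b1,rmB), robot_in(rmB)}

== RESULT ==
["ball_in(b1,rmB)", "robot_in(rmB)"]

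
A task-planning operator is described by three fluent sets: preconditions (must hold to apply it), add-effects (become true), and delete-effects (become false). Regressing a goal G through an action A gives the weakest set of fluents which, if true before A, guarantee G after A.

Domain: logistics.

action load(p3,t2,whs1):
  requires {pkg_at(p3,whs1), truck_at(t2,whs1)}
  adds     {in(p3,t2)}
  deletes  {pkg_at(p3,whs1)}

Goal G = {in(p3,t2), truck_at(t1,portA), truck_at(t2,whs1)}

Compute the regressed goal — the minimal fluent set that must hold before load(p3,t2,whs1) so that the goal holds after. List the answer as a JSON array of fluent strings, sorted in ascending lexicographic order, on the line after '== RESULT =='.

Regress:
  G ∩ del = {}  (empty — regression defined)
  G \ add = {in(p3,t2), truck_at(t1,portA), truck_at(t2,whs1)} \ {in(p3,t2)} = {truck_at(t1,portA), truck_at(t2,whs1)}
  ∪ pre   = {truck_at(t1,portA), truck_at(t2,whs1)} ∪ {pkg_at(p3,whs1), truck_at(t2,whs1)}
          = {pkg_at(p3,whs1), truck_at(t1,portA), truck_at(t2,whs1)}

== RESULT ==
["pkg_at(p3,whs1)", "truck_at(t1,portA)", "truck_at(t2,whs1)"]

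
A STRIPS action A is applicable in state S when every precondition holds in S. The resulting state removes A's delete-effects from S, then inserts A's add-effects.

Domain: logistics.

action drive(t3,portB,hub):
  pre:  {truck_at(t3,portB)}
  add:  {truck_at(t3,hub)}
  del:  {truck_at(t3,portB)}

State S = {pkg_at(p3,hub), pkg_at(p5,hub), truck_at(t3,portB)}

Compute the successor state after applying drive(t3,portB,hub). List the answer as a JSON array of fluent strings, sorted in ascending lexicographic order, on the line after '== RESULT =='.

Compute (S \ del) ∪ add:
  pre ⊆ S: {truck_at(t3,portB)} ⊆ S  — applicable
  S \ del = {pkg_at(p3,hub), pkg_at(p5,hub)}
  ∪ add   = {pkg_at(p3,hub), pkg_at(p5,hub), truck_at(t3,hub)}

== RESULT ==
["pkg_at(p3,hub)", "pkg_at(p5,hub)", "truck_at(t3,hub)"]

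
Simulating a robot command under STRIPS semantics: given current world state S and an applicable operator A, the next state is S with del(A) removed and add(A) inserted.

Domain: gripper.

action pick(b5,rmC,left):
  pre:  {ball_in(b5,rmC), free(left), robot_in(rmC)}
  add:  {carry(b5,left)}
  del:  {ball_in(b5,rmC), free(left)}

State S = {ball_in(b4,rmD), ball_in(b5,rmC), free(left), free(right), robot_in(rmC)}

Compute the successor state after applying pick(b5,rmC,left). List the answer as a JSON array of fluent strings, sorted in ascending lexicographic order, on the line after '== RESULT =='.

Progress:
  pre ⊆ S: {ball_in(b5,rmC), free(left), robot_in(rmC)} ⊆ S  — applicable
  S \ del = {ball_in(b4,rmD), free(right), robot_in(rmC)}
  ∪ add   = {ball_in(b4,rmD), carry(b5,left), free(right), robot_in(rmC)}

== RESULT ==
["ball_in(b4,rmD)", "carry(b5,left)", "free(right)", "robot_in(rmC)"]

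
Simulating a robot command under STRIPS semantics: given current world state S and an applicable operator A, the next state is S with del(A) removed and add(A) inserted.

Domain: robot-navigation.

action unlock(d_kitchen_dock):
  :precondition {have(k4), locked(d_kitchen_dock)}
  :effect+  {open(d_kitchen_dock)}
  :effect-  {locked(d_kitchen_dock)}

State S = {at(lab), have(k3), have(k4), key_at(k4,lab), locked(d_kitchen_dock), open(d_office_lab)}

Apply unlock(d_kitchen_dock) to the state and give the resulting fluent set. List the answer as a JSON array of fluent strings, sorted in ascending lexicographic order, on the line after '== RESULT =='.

Progress:
  pre ⊆ S: {have(k4), locked(d_kitchen_dock)} ⊆ S  — applicable
  S \ del = {at(lab), have(k3), have(k4), key_at(k4,lab), open(d_office_lab)}
  ∪ add   = {at(lab), have(k3), have(k4), key_at(k4,lab), open(d_kitchen_dock), open(d_office_lab)}

== RESULT ==
["at(lab)", "have(k3)", "have(k4)", "key_at(k4,lab)", "open(d_kitchen_dock)", "open(d_office_lab)"]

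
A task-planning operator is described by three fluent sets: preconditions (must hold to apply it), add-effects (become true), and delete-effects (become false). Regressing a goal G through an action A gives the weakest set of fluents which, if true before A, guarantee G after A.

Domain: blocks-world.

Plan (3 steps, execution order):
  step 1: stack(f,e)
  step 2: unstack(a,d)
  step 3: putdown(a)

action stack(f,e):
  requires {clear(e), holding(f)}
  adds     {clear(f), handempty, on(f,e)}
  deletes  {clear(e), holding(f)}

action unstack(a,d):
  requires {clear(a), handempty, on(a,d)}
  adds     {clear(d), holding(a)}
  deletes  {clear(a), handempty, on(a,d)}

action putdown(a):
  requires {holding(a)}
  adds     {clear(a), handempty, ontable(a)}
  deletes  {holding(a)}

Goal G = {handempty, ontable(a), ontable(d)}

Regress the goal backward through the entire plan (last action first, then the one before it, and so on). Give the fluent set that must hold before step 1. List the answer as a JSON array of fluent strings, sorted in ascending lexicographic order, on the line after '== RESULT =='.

Work backward from the goal:
  through step 3 (putdown(a)): drop {handempty, ontable(a)}, keep {ontable(d)}, require {holding(a)}
    → {holding(a), ontable(d)}
  through step 2 (unstack(a,d)): drop {holding(a)}, keep {ontable(d)}, require {clear(a), handempty, on(a,d)}
    → {clear(a), handempty, on(a,d), ontable(d)}
  through step 1 (stack(f,e)): drop {handempty}, keep {clear(a), on(a,d), ontable(d)}, require {clear(e), holding(f)}
    → {clear(a), clear(e), holding(f), on(a,d), ontable(d)}

== RESULT ==
["clear(a)", "clear(e)", "holding(f)", "on(a,d)", "ontable(d)"]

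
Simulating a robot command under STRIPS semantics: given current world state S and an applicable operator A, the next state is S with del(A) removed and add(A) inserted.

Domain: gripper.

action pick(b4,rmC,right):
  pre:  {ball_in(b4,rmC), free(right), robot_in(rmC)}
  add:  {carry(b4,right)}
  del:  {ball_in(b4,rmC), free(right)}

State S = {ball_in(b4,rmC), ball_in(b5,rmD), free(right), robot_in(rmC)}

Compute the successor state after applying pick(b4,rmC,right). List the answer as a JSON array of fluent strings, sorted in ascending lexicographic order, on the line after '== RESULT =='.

Progress:
  pre ⊆ S: {ball_in(b4,rmC), free(right), robot_in(rmC)} ⊆ S  — applicable
  S \ del = {ball_in(b5,rmD), robot_in(rmC)}
  ∪ add   = {ball_in(b5,rmD), carry(b4,right), robot_in(rmC)}

== RESULT ==
["ball_in(b5,rmD)", "carry(b4,right)", "robot_in(rmC)"]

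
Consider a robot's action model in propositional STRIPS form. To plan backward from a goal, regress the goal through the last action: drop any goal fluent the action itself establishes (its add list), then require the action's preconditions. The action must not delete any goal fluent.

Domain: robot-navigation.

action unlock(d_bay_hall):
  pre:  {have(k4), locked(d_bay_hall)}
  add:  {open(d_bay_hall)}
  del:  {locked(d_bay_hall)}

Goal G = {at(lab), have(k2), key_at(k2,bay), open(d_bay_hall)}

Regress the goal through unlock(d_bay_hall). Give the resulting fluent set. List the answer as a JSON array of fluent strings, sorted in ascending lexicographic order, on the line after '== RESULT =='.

Regress:
  G ∩ del = {}  (empty — regression defined)
  G \ add = {at(lab), have(k2), key_at(k2,bay), open(d_bay_hall)} \ {open(d_bay_hall)} = {at(lab), have(k2), key_at(k2,bay)}
  ∪ pre   = {at(lab), have(k2), key_at(k2,bay)} ∪ {have(k4), locked(d_bay_hall)}
          = {at(lab), have(k2), have(k4), key_at(k2,bay), locked(d_bay_hall)}

== RESULT ==
["at(lab)", "have(k2)", "have(k4)", "key_at(k2,bay)", "locked(d_bay_hall)"]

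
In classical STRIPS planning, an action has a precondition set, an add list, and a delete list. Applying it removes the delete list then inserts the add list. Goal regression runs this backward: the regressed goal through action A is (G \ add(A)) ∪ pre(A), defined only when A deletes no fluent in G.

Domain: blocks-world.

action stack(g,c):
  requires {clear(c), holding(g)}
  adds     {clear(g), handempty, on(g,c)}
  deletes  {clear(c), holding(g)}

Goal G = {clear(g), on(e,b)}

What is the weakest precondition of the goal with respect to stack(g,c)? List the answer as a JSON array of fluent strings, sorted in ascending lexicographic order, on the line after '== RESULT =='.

Compute (G \ add) ∪ pre:
  G ∩ del = {}  (empty — regression defined)
  G \ add = {clear(g), on(e,b)} \ {clear(g), handempty, on(g,c)} = {on(e,b)}
  ∪ pre   = {on(e,b)} ∪ {clear(c), holding(g)}
          = {clear(c), holding(g), on(e,b)}

== RESULT ==
["clear(c)", "holding(g)", "on(e,b)"]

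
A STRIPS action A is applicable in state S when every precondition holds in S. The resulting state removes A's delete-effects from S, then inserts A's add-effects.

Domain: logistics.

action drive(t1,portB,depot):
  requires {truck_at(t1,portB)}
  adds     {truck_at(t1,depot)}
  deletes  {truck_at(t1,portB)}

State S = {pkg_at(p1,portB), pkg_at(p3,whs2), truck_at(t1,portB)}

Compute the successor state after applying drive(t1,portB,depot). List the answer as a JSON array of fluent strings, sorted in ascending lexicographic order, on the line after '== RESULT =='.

Compute (S \ del) ∪ add:
  pre ⊆ S: {truck_at(t1,portB)} ⊆ S  — applicable
  S \ del = {pkg_at(p1,portB), pkg_at(p3,whs2)}
  ∪ add   = {pkg_at(p1,portB), pkg_at(p3,whs2), truck_at(t1,depot)}

== RESULT ==
["pkg_at(p1,portB)", "pkg_at(p3,whs2)", "truck_at(t1,depot)"]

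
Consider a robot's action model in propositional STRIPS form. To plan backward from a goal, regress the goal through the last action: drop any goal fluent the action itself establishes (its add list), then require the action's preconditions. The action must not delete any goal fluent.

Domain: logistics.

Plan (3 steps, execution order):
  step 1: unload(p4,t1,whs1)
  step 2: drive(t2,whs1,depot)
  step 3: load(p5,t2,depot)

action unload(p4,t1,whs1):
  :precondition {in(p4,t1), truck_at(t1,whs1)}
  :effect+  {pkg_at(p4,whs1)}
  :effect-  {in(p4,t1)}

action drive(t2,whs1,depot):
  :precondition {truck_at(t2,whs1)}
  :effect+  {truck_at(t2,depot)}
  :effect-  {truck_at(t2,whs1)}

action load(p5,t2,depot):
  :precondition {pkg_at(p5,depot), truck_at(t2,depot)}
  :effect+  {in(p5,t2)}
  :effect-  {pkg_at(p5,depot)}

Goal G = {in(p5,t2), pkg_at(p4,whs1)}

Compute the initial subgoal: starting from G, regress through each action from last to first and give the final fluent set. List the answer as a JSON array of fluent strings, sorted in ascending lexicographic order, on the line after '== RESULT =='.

Regress step by step:
  through step 3 (load(p5,t2,depot)): drop {in(p5,t2)}, keep {pkg_at(p4,whs1)}, require {pkg_at(p5,depot), truck_at(t2,depot)}
    → {pkg_at(p4,whs1), pkg_at(p5,depot), truck_at(t2,depot)}
  through step 2 (drive(t2,whs1,depot)): drop {truck_at(t2,depot)}, keep {pkg_at(p4,whs1), pkg_at(p5,depot)}, require {truck_at(t2,whs1)}
    → {pkg_at(p4,whs1), pkg_at(p5,depot), truck_at(t2,whs1)}
  through step 1 (unload(p4,t1,whs1)): drop {pkg_at(p4,whs1)}, keep {pkg_at(p5,depot), truck_at(t2,whs1)}, require {in(p4,t1), truck_at(t1,whs1)}
    → {in(p4,t1), pkg_at(p5,depot), truck_at(t1,whs1), truck_at(t2,whs1)}

== RESULT ==
["in(p4,t1)", "pkg_at(p5,depot)", "truck_at(t1,whs1)", "truck_at(t2,whs1)"]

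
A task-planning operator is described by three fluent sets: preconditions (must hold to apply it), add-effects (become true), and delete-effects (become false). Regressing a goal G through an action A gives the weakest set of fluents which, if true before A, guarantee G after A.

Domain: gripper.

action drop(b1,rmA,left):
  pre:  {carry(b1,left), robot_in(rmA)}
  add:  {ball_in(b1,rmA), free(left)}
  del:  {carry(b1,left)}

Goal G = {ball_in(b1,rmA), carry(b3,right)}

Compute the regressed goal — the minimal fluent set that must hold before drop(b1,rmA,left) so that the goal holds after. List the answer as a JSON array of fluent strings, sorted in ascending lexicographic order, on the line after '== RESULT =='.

Regress:
  G ∩ del = {}  (empty — regression defined)
  G \ add = {ball_in(b1,rmA), carry(b3,right)} \ {ball_in(b1,rmA), free(left)} = {carry(b3,right)}
  ∪ pre   = {carry(b3,right)} ∪ {carry(b1,left), robot_in(rmA)}
          = {carry(b1,left), carry(b3,right), robot_in(rmA)}

== RESULT ==
["carry(b1,left)", "carry(b3,right)", "robot_in(rmA)"]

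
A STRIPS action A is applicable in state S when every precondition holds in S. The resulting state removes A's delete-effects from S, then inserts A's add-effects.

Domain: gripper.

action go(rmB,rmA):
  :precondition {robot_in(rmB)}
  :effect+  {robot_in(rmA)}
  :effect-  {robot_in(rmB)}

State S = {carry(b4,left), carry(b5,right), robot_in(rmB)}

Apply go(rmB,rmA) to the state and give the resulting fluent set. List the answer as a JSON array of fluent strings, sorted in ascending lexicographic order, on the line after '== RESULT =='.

Compute (S \ del) ∪ add:
  pre ⊆ S: {robot_in(rmB)} ⊆ S  — applicable
  S \ del = {carry(b4,left), carry(b5,right)}
  ∪ add   = {carry(b4,left), carry(b5,right), robot_in(rmA)}

== RESULT ==
["carry(b4,left)", "carry(b5,right)", "robot_in(rmA)"]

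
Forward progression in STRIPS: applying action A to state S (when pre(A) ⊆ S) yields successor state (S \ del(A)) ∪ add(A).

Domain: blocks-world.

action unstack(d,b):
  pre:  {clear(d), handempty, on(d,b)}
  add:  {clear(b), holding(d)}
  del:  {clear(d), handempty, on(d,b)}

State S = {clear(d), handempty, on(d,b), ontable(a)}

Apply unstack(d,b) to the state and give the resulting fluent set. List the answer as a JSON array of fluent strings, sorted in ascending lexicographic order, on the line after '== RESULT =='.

Compute (S \ del) ∪ add:
  pre ⊆ S: {clear(d), handempty, on(d,b)} ⊆ S  — applicable
  S \ del = {ontable(a)}
  ∪ add   = {clear(b), holding(d), ontable(a)}

== RESULT ==
["clear(b)", "holding(d)", "ontable(a)"]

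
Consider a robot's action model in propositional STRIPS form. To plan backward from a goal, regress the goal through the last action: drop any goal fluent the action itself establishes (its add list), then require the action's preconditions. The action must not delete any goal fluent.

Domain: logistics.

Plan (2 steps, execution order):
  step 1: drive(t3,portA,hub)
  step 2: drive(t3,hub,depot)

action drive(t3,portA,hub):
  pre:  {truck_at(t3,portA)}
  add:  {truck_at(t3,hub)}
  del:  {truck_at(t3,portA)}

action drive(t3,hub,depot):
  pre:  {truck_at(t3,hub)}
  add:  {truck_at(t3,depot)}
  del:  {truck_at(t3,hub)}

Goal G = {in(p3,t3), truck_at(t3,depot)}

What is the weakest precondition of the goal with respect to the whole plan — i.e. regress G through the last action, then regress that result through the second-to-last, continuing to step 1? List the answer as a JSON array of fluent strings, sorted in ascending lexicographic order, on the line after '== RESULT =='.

Regress step by step:
  through step 2 (drive(t3,hub,depot)): drop {truck_at(t3,depot)}, keep {in(p3,t3)}, require {truck_at(t3,hub)}
    → {in(p3,t3), truck_at(t3,hub)}
  through step 1 (drive(t3,portA,hub)): drop {truck_at(t3,hub)}, keep {in(p3,t3)}, require {truck_at(t3,portA)}
    → {in(p3,t3), truck_at(t3,portA)}

== RESULT ==
["in(p3,t3)", "truck_at(t3,portA)"]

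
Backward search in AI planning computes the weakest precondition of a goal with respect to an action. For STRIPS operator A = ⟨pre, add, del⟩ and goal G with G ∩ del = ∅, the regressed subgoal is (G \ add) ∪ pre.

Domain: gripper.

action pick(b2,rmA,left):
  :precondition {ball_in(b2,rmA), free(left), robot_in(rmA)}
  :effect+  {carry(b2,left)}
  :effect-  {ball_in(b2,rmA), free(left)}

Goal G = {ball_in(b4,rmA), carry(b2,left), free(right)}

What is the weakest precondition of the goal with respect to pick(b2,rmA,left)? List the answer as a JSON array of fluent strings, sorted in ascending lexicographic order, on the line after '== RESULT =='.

Regress:
  G ∩ del = {}  (empty — regression defined)
  G \ add = {ball_in(b4,rmA), carry(b2,left), free(right)} \ {carry(b2,left)} = {ball_in(b4,rmA), free(right)}
  ∪ pre   = {ball_in(b4,rmA), free(right)} ∪ {ball_in(b2,rmA), free(left), robot_in(rmA)}
          = {ball_in(b2,rmA), ball_in(b4,rmA), free(left), free(right), robot_in(rmA)}

== RESULT ==
["ball_in(b2,rmA)", "ball_in(b4,rmA)", "free(left)", "free(right)", "robot_in(rmA)"]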